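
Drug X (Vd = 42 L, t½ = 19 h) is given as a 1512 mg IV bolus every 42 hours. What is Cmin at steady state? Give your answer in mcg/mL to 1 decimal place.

k = ln2/t½ = ln2/19 ≈ 0.036481 h⁻¹; fraction remaining f = e^(−kτ) = e^(−0.036481×42) ≈ 0.2161.
Each bolus raises the concentration by D/Vd = 1512/42 ≈ 36.000 mcg/mL.
Steady-state trough Cmin,ss = C₀·f/(1−f) ≈ 36.000 × 0.2161/0.7839 ≈ 9.924 mcg/mL.

9.9 mcg/mL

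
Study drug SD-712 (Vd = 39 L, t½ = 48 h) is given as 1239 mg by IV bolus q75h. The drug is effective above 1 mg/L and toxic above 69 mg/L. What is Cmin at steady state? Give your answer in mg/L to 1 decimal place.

16.3 mg/L

τ/t½ = 75/48 ≈ 1.5625, so fraction remaining f = (1/2)^(75/48) ≈ 0.3386.
At steady state, accumulation factor R = 1/(1 − e^(−kτ)) ≈ 1.5119.
Single-dose peak C₀ = D/Vd = 1239/39 ≈ 31.769 mg/L.
Cmax,ss = C₀/(1 − f) ≈ 31.769/0.6614 ≈ 48.033 mg/L.
Steady-state trough Cmin,ss = Cmax,ss·f ≈ 48.033 × 0.3386 ≈ 16.264 mg/L.
Trough 16.3 mg/L vs MEC 1 mg/L: adequate.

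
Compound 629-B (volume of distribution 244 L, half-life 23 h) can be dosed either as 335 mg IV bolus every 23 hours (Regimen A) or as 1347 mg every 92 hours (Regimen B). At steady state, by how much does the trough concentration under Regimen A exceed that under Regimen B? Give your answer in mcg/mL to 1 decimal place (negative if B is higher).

1.0 mcg/mL

Regimen A: f = (1/2)^(23/23) ≈ 0.5000; Cmin,ss = (335/244)·f/(1−f) ≈ 1.373 mcg/mL.
Regimen B: f = (1/2)^(92/23) ≈ 0.0625; Cmin,ss = (1347/244)·f/(1−f) ≈ 0.368 mcg/mL.
Difference ≈ 1.373 − 0.368 ≈ 1.005 mcg/mL.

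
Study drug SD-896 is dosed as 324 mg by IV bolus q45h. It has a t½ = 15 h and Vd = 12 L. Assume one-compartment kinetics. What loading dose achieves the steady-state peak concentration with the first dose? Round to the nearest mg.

f = (1/2)^(45/15) ≈ 0.125000; accumulation ratio R = 1/(1−f) ≈ 1.14286.
Loading dose to hit Cmax,ss on first dose: D_load = D_maint·R ≈ 324 × 1.14286 ≈ 370.29 mg.

370 mg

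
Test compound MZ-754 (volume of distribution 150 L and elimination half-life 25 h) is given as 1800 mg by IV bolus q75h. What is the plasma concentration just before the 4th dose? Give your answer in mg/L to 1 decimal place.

f = (1/2)^(τ/t½) = (1/2)^(75/25) ≈ 0.1250.
C₀ = D/Vd = 1800/150 ≈ 12.000 mg/L.
Before the 4th dose, 3 doses have been given. Superposition: Cmin = C₀·(f + f² + … + f^3).
≈ 12.000 × (0.1250 + 0.0156 + 0.0020) ≈ 12.000 × 0.1426 ≈ 1.711 mg/L.

1.7 mg/L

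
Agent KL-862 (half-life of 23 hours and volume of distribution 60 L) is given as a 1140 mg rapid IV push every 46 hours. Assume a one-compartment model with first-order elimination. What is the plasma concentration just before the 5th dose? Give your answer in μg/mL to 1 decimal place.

6.3 μg/mL

f = (1/2)^(τ/t½) = (1/2)^(46/23) ≈ 0.2500.
C₀ = D/Vd = 1140/60 ≈ 19.000 μg/mL.
Before the 5th dose, 4 doses have been given. Superposition: Cmin = C₀·(f + f² + … + f^4).
≈ 19.000 × (0.2500 + 0.0625 + 0.0156 + 0.0039) ≈ 19.000 × 0.3320 ≈ 6.308 μg/mL.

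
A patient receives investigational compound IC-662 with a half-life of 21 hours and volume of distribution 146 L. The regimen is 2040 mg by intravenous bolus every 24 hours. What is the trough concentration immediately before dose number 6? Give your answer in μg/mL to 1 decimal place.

f = (1/2)^(τ/t½) = (1/2)^(24/21) ≈ 0.4529.
C₀ = D/Vd = 2040/146 ≈ 13.973 μg/mL.
Before the 6th dose, 5 doses have been given. Superposition: Cmin = C₀·(f + f² + … + f^5).
≈ 13.973 × (0.4529 + 0.2051 + 0.0929 + 0.0421 + 0.0191) ≈ 13.973 × 0.8121 ≈ 11.347 μg/mL.

11.3 μg/mL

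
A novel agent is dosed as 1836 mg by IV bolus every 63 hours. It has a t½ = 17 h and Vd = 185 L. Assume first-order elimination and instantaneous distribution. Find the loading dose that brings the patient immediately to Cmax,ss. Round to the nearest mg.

f = (1/2)^(63/17) ≈ 0.076633; accumulation ratio R = 1/(1−f) ≈ 1.08299.
Loading dose to hit Cmax,ss on first dose: D_load = D_maint·R ≈ 1836 × 1.08299 ≈ 1988.37 mg.

1988 mg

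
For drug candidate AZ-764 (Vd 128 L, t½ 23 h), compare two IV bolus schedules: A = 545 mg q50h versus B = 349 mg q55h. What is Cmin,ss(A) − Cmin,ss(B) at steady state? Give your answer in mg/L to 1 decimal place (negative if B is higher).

0.6 mg/L

Regimen A: f = (1/2)^(50/23) ≈ 0.2216; Cmin,ss = (545/128)·f/(1−f) ≈ 1.212 mg/L.
Regimen B: f = (1/2)^(55/23) ≈ 0.1906; Cmin,ss = (349/128)·f/(1−f) ≈ 0.642 mg/L.
Difference ≈ 1.212 − 0.642 ≈ 0.570 mg/L.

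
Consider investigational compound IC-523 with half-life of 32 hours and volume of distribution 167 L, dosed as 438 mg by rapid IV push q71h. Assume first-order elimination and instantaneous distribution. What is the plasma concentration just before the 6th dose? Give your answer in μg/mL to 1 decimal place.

f = (1/2)^(τ/t½) = (1/2)^(71/32) ≈ 0.2148.
C₀ = D/Vd = 438/167 ≈ 2.623 μg/mL.
Before the 6th dose, 5 doses have been given. Superposition: Cmin = C₀·(f + f² + … + f^5).
≈ 2.623 × (0.2148 + 0.0461 + 0.0099 + 0.0021 + 0.0005) ≈ 2.623 × 0.2734 ≈ 0.717 μg/mL.

0.7 μg/mL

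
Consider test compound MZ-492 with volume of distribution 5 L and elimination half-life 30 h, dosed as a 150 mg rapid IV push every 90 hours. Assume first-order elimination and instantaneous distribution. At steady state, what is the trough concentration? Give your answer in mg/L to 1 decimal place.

τ = 90 h = 3 half-lives, so f = (1/2)^3 = 0.125.
Accumulation ratio R = 1/(1 − f) = 1/0.875 = 8/7.
Single-dose peak C₀ = D/Vd = 150/5 = 30 mg/L.
Steady-state peak Cmax,ss = C₀·R = 30 × 8/7 ≈ 34.286 mg/L.
Steady-state trough Cmin,ss = Cmax,ss·f ≈ 34.286 × 0.125 ≈ 4.286 mg/L.

4.3 mg/L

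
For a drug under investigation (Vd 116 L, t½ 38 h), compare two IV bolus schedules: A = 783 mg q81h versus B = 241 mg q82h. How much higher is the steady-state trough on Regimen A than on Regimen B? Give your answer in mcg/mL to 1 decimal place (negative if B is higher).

1.4 mcg/mL

Regimen A: f = (1/2)^(81/38) ≈ 0.2282; Cmin,ss = (783/116)·f/(1−f) ≈ 1.996 mcg/mL.
Regimen B: f = (1/2)^(82/38) ≈ 0.2241; Cmin,ss = (241/116)·f/(1−f) ≈ 0.600 mcg/mL.
Difference ≈ 1.996 − 0.600 ≈ 1.396 mcg/mL.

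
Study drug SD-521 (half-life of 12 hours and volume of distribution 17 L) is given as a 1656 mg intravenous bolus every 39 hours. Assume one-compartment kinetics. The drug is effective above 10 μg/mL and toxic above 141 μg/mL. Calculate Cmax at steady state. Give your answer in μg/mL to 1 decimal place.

108.9 μg/mL

τ/t½ = 39/12 ≈ 3.25, so fraction remaining f = (1/2)^(39/12) ≈ 0.1051.
Accumulation ratio R = 1/(1 − f) ≈ 1/0.8949 ≈ 1.1174.
Each bolus raises the concentration by D/Vd = 1656/17 ≈ 97.412 μg/mL.
Cmax,ss = C₀/(1 − f) ≈ 97.412/0.8949 ≈ 108.852 μg/mL.
Peak 108.9 μg/mL vs MTC 141 μg/mL: below toxic threshold.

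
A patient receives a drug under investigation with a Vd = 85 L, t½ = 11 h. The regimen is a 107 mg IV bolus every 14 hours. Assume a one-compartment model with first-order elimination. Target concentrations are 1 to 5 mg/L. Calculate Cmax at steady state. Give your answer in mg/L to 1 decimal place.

2.1 mg/L

k = ln2/t½ = ln2/11 ≈ 0.063013 h⁻¹; fraction remaining f = e^(−kτ) = e^(−0.063013×14) ≈ 0.4139.
At steady state, accumulation factor R = 1/(1 − e^(−kτ)) ≈ 1.7062.
Single-dose peak C₀ = D/Vd = 107/85 ≈ 1.259 mg/L.
Steady-state peak Cmax,ss = C₀·R ≈ 1.259 × 1.7062 ≈ 2.148 mg/L.
Peak 2.1 mg/L vs MTC 5 mg/L: below toxic threshold.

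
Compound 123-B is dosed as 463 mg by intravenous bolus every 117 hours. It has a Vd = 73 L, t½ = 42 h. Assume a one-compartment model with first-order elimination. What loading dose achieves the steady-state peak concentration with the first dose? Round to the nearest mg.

542 mg

f = (1/2)^(117/42) ≈ 0.145016; accumulation ratio R = 1/(1−f) ≈ 1.16961.
Loading dose to hit Cmax,ss on first dose: D_load = D_maint·R ≈ 463 × 1.16961 ≈ 541.53 mg.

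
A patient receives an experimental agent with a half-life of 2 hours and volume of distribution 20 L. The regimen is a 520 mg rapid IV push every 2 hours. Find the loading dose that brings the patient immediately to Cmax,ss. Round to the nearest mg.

1040 mg

f = (1/2)^(2/2) ≈ 0.500000; accumulation ratio R = 1/(1−f) ≈ 2.00000.
Loading dose to hit Cmax,ss on first dose: D_load = D_maint·R ≈ 520 × 2.00000 ≈ 1040.00 mg.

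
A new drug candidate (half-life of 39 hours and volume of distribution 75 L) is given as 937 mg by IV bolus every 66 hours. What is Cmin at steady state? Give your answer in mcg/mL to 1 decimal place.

5.6 mcg/mL

k = ln2/t½ = ln2/39 ≈ 0.017773 h⁻¹; fraction remaining f = e^(−kτ) = e^(−0.017773×66) ≈ 0.3094.
Accumulation ratio R = 1/(1 − f) ≈ 1/0.6906 ≈ 1.4480.
Single-dose peak C₀ = D/Vd = 937/75 ≈ 12.493 mcg/mL.
Steady-state peak Cmax,ss = C₀·R ≈ 12.493 × 1.4480 ≈ 18.090 mcg/mL.
One interval later, Cmin,ss = Cmax,ss·e^(−kτ) ≈ 18.090 × 0.3094 ≈ 5.597 mcg/mL.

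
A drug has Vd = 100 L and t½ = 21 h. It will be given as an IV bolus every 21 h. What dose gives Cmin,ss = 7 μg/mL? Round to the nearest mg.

τ/t½ = 21/21 ≈ 1, so f = (1/2)^(21/21) ≈ 0.500000.
Cmin,ss = (D/Vd)·f/(1−f), so D = Cmin,ss·Vd·(1−f)/f.
D = 7 × 100 × (1−f)/f ≈ 7 × 100 × 1.00000 ≈ 700.00 mg.

700 mg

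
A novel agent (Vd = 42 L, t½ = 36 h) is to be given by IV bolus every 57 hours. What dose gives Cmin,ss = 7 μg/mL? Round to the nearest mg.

τ/t½ = 57/36 ≈ 1.5833, so f = (1/2)^(57/36) ≈ 0.333710.
Cmin,ss = (D/Vd)·f/(1−f), so D = Cmin,ss·Vd·(1−f)/f.
D = 7 × 42 × (1−f)/f ≈ 7 × 42 × 1.99661 ≈ 587.00 mg.

587 mg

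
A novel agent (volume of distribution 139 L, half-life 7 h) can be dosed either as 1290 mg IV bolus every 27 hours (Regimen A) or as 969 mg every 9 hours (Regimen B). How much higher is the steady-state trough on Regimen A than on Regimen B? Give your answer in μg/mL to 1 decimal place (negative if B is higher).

Regimen A: f = (1/2)^(27/7) ≈ 0.0690; Cmin,ss = (1290/139)·f/(1−f) ≈ 0.688 μg/mL.
Regimen B: f = (1/2)^(9/7) ≈ 0.4102; Cmin,ss = (969/139)·f/(1−f) ≈ 4.848 μg/mL.
Difference ≈ 0.688 − 4.848 ≈ -4.160 μg/mL.

-4.2 μg/mL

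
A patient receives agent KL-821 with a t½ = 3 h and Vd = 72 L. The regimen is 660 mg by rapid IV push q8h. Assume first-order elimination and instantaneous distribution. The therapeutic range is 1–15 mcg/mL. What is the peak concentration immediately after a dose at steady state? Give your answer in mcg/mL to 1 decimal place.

k = ln2/t½ = ln2/3 ≈ 0.231049 h⁻¹; fraction remaining f = e^(−kτ) = e^(−0.231049×8) ≈ 0.1575.
Accumulation ratio R = 1/(1 − f) ≈ 1/0.8425 ≈ 1.1869.
Each bolus raises the concentration by D/Vd = 660/72 ≈ 9.167 mcg/mL.
Cmax,ss = C₀/(1 − f) ≈ 9.167/0.8425 ≈ 10.881 mcg/mL.
Peak 10.9 mcg/mL vs MTC 15 mcg/mL: below toxic threshold.

10.9 mcg/mL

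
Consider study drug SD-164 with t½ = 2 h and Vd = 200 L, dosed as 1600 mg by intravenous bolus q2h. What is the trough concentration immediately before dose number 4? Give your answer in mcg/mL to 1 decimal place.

7.0 mcg/mL

f = (1/2)^(τ/t½) = (1/2)^(2/2) ≈ 0.5000.
C₀ = D/Vd = 1600/200 ≈ 8.000 mcg/mL.
Before the 4th dose, 3 doses have been given. Superposition: Cmin = C₀·(f + f² + … + f^3).
≈ 8.000 × (0.5000 + 0.2500 + 0.1250) ≈ 8.000 × 0.8750 ≈ 7.000 mcg/mL.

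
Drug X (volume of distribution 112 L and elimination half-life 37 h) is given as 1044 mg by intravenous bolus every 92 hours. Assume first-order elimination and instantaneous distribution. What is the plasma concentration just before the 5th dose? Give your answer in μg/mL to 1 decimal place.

2.0 μg/mL

f = (1/2)^(τ/t½) = (1/2)^(92/37) ≈ 0.1784.
C₀ = D/Vd = 1044/112 ≈ 9.321 μg/mL.
Before the 5th dose, 4 doses have been given. Superposition: Cmin = C₀·(f + f² + … + f^4).
≈ 9.321 × (0.1784 + 0.0318 + 0.0057 + 0.0010) ≈ 9.321 × 0.2169 ≈ 2.022 μg/mL.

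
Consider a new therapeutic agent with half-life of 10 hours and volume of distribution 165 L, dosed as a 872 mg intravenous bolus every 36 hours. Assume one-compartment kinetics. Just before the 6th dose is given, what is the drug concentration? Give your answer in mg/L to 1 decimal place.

f = (1/2)^(τ/t½) = (1/2)^(36/10) ≈ 0.0825.
C₀ = D/Vd = 872/165 ≈ 5.285 mg/L.
Before the 6th dose, 5 doses have been given. Superposition: Cmin = C₀·(f + f² + … + f^5).
≈ 5.285 × (0.0825 + 0.0068 + 0.0006 + 0.0000 + 0.0000) ≈ 5.285 × 0.0899 ≈ 0.475 mg/L.

0.5 mg/L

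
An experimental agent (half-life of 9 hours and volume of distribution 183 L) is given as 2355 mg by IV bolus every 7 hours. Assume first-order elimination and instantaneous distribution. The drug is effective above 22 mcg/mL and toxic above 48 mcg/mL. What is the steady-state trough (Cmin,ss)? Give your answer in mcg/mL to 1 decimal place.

Over one 7-h interval, 7/9 ≈ 0.77778 half-lives elapse, leaving f ≈ 0.5833 of each dose.
At steady state, accumulation factor R = 1/(1 − e^(−kτ)) ≈ 2.3998.
Single-dose peak C₀ = D/Vd = 2355/183 ≈ 12.869 mcg/mL.
Steady-state peak Cmax,ss = C₀·R ≈ 12.869 × 2.3998 ≈ 30.883 mcg/mL.
Steady-state trough Cmin,ss = Cmax,ss·f ≈ 30.883 × 0.5833 ≈ 18.014 mcg/mL.
Trough 18.0 mcg/mL vs MEC 22 mcg/mL: subtherapeutic.

18.0 mcg/mL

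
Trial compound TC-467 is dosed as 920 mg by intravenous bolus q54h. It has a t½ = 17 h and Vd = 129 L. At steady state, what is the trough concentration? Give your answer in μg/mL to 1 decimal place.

0.9 μg/mL

τ/t½ = 54/17 ≈ 3.1765, so fraction remaining f = (1/2)^(54/17) ≈ 0.1106.
Accumulation ratio R = 1/(1 − f) ≈ 1/0.8894 ≈ 1.1244.
Each bolus raises the concentration by D/Vd = 920/129 ≈ 7.132 μg/mL.
Steady-state peak Cmax,ss = C₀·R ≈ 7.132 × 1.1244 ≈ 8.019 μg/mL.
Steady-state trough Cmin,ss = Cmax,ss·f ≈ 8.019 × 0.1106 ≈ 0.887 μg/mL.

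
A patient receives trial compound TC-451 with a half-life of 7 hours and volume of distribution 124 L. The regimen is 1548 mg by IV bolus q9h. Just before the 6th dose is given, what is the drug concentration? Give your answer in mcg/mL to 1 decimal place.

f = (1/2)^(τ/t½) = (1/2)^(9/7) ≈ 0.4102.
C₀ = D/Vd = 1548/124 ≈ 12.484 mcg/mL.
Before the 6th dose, 5 doses have been given. Superposition: Cmin = C₀·(f + f² + … + f^5).
≈ 12.484 × (0.4102 + 0.1683 + 0.0690 + 0.0283 + 0.0116) ≈ 12.484 × 0.6874 ≈ 8.582 mcg/mL.

8.6 mcg/mL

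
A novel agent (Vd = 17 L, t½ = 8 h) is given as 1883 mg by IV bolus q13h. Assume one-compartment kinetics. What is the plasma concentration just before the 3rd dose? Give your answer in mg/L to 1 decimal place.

47.6 mg/L

f = (1/2)^(τ/t½) = (1/2)^(13/8) ≈ 0.3242.
C₀ = D/Vd = 1883/17 ≈ 110.765 mg/L.
Before the 3rd dose, 2 doses have been given. Superposition: Cmin = C₀·(f + f²).
≈ 110.765 × (0.3242 + 0.1051) ≈ 110.765 × 0.4293 ≈ 47.551 mg/L.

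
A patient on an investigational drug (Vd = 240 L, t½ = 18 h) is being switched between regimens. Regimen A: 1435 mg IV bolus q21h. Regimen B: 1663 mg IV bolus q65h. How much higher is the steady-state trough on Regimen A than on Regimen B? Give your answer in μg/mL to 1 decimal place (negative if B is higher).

Regimen A: f = (1/2)^(21/18) ≈ 0.4454; Cmin,ss = (1435/240)·f/(1−f) ≈ 4.802 μg/mL.
Regimen B: f = (1/2)^(65/18) ≈ 0.0818; Cmin,ss = (1663/240)·f/(1−f) ≈ 0.617 μg/mL.
Difference ≈ 4.802 − 0.617 ≈ 4.185 μg/mL.

4.2 μg/mL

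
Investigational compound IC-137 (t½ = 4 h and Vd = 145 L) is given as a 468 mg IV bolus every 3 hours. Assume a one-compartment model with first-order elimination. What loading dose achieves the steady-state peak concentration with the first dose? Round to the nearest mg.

1154 mg

f = (1/2)^(3/4) ≈ 0.594604; accumulation ratio R = 1/(1−f) ≈ 2.46672.
Loading dose to hit Cmax,ss on first dose: D_load = D_maint·R ≈ 468 × 2.46672 ≈ 1154.42 mg.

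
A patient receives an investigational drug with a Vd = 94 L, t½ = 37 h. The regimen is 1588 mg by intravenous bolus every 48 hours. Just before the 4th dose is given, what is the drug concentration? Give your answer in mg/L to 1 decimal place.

f = (1/2)^(τ/t½) = (1/2)^(48/37) ≈ 0.4069.
C₀ = D/Vd = 1588/94 ≈ 16.894 mg/L.
Before the 4th dose, 3 doses have been given. Superposition: Cmin = C₀·(f + f² + … + f^3).
≈ 16.894 × (0.4069 + 0.1656 + 0.0674) ≈ 16.894 × 0.6399 ≈ 10.810 mg/L.

10.8 mg/L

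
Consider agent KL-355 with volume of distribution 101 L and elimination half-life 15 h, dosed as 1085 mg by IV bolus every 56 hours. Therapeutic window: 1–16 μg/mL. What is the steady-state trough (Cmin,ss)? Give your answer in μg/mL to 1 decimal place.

0.9 μg/mL

Over one 56-h interval, 56/15 ≈ 3.7333 half-lives elapse, leaving f ≈ 0.0752 of each dose.
Single-dose peak C₀ = D/Vd = 1085/101 ≈ 10.743 μg/mL.
Steady-state trough Cmin,ss = C₀·f/(1−f) ≈ 10.743 × 0.0752/0.9248 ≈ 0.874 μg/mL.
Trough 0.9 μg/mL vs MEC 1 μg/mL: subtherapeutic.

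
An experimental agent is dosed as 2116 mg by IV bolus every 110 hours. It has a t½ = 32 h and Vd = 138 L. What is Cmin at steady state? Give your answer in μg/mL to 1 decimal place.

Over one 110-h interval, 110/32 ≈ 3.4375 half-lives elapse, leaving f ≈ 0.0923 of each dose.
At steady state, accumulation factor R = 1/(1 − e^(−kτ)) ≈ 1.1017.
Each bolus raises the concentration by D/Vd = 2116/138 ≈ 15.333 μg/mL.
Cmax,ss = C₀/(1 − f) ≈ 15.333/0.9077 ≈ 16.892 μg/mL.
One interval later, Cmin,ss = Cmax,ss·e^(−kτ) ≈ 16.892 × 0.0923 ≈ 1.559 μg/mL.

1.6 μg/mL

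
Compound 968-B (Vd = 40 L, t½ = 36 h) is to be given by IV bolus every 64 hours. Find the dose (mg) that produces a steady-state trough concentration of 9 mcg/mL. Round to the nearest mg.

τ/t½ = 64/36 ≈ 1.7778, so f = (1/2)^(64/36) ≈ 0.291632.
Cmin,ss = (D/Vd)·f/(1−f), so D = Cmin,ss·Vd·(1−f)/f.
D = 9 × 40 × (1−f)/f ≈ 9 × 40 × 2.42898 ≈ 874.43 mg.

874 mg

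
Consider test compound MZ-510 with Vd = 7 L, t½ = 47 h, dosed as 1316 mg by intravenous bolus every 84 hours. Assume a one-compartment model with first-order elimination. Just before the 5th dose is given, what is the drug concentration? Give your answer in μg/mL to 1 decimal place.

f = (1/2)^(τ/t½) = (1/2)^(84/47) ≈ 0.2897.
C₀ = D/Vd = 1316/7 ≈ 188.000 μg/mL.
Before the 5th dose, 4 doses have been given. Superposition: Cmin = C₀·(f + f² + … + f^4).
≈ 188.000 × (0.2897 + 0.0839 + 0.0243 + 0.0070) ≈ 188.000 × 0.4049 ≈ 76.121 μg/mL.

76.1 μg/mL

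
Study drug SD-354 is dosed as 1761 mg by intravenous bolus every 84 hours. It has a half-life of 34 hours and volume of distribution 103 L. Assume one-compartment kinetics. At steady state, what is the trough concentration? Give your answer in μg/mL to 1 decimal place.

τ/t½ = 84/34 ≈ 2.4706, so fraction remaining f = (1/2)^(84/34) ≈ 0.1804.
Accumulation ratio R = 1/(1 − f) ≈ 1/0.8196 ≈ 1.2201.
Single-dose peak C₀ = D/Vd = 1761/103 ≈ 17.097 μg/mL.
Steady-state peak Cmax,ss = C₀·R ≈ 17.097 × 1.2201 ≈ 20.860 μg/mL.
Steady-state trough Cmin,ss = Cmax,ss·f ≈ 20.860 × 0.1804 ≈ 3.763 μg/mL.

3.8 μg/mL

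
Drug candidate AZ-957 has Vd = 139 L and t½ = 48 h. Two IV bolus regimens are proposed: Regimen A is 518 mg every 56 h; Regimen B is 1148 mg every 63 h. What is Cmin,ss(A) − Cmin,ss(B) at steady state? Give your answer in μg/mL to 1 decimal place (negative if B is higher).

-2.6 μg/mL

Regimen A: f = (1/2)^(56/48) ≈ 0.4454; Cmin,ss = (518/139)·f/(1−f) ≈ 2.993 μg/mL.
Regimen B: f = (1/2)^(63/48) ≈ 0.4026; Cmin,ss = (1148/139)·f/(1−f) ≈ 5.566 μg/mL.
Difference ≈ 2.993 − 5.566 ≈ -2.573 μg/mL.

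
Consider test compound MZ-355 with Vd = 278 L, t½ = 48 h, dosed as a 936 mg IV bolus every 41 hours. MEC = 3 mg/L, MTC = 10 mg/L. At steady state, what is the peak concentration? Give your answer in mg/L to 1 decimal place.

Over one 41-h interval, 41/48 ≈ 0.85417 half-lives elapse, leaving f ≈ 0.5532 of each dose.
Accumulation ratio R = 1/(1 − f) ≈ 1/0.4468 ≈ 2.2381.
Single-dose peak C₀ = D/Vd = 936/278 ≈ 3.367 mg/L.
Cmax,ss = C₀/(1 − f) ≈ 3.367/0.4468 ≈ 7.536 mg/L.
Peak 7.5 mg/L vs MTC 10 mg/L: below toxic threshold.

7.5 mg/L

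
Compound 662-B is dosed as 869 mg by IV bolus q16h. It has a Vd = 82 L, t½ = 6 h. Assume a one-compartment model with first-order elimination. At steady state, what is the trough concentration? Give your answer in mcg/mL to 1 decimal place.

2.0 mcg/mL

k = ln2/t½ = ln2/6 ≈ 0.115525 h⁻¹; fraction remaining f = e^(−kτ) = e^(−0.115525×16) ≈ 0.1575.
At steady state, accumulation factor R = 1/(1 − e^(−kτ)) ≈ 1.1869.
Each bolus raises the concentration by D/Vd = 869/82 ≈ 10.598 mcg/mL.
Cmax,ss = C₀/(1 − f) ≈ 10.598/0.8425 ≈ 12.579 mcg/mL.
Steady-state trough Cmin,ss = Cmax,ss·f ≈ 12.579 × 0.1575 ≈ 1.981 mcg/mL.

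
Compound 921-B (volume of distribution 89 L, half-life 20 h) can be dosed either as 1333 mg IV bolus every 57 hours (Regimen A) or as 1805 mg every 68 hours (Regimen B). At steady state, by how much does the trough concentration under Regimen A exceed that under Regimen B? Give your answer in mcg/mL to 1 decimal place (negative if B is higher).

0.3 mcg/mL

Regimen A: f = (1/2)^(57/20) ≈ 0.1387; Cmin,ss = (1333/89)·f/(1−f) ≈ 2.412 mcg/mL.
Regimen B: f = (1/2)^(68/20) ≈ 0.0947; Cmin,ss = (1805/89)·f/(1−f) ≈ 2.122 mcg/mL.
Difference ≈ 2.412 − 2.122 ≈ 0.290 mcg/mL.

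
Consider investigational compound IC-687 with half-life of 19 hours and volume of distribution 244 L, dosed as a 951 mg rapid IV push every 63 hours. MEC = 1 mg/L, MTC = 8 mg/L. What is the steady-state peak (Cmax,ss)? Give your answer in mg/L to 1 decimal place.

k = ln2/t½ = ln2/19 ≈ 0.036481 h⁻¹; fraction remaining f = e^(−kτ) = e^(−0.036481×63) ≈ 0.1004.
At steady state, accumulation factor R = 1/(1 − e^(−kτ)) ≈ 1.1116.
Each bolus raises the concentration by D/Vd = 951/244 ≈ 3.898 mg/L.
Cmax,ss = C₀/(1 − f) ≈ 3.898/0.8996 ≈ 4.333 mg/L.
Peak 4.3 mg/L vs MTC 8 mg/L: below toxic threshold.

4.3 mg/L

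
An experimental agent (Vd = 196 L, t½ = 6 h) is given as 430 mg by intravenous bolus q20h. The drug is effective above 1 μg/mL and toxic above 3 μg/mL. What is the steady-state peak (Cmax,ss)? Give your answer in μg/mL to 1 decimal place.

τ/t½ = 20/6 ≈ 3.3333, so fraction remaining f = (1/2)^(20/6) ≈ 0.0992.
At steady state, accumulation factor R = 1/(1 − e^(−kτ)) ≈ 1.1101.
Each bolus raises the concentration by D/Vd = 430/196 ≈ 2.194 μg/mL.
Steady-state peak Cmax,ss = C₀·R ≈ 2.194 × 1.1101 ≈ 2.436 μg/mL.
Peak 2.4 μg/mL vs MTC 3 μg/mL: below toxic threshold.

2.4 μg/mL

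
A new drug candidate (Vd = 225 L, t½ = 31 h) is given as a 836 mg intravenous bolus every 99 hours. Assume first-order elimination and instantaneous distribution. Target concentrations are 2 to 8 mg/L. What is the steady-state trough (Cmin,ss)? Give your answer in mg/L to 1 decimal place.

τ/t½ = 99/31 ≈ 3.1935, so fraction remaining f = (1/2)^(99/31) ≈ 0.1093.
At steady state, accumulation factor R = 1/(1 − e^(−kτ)) ≈ 1.1227.
Each bolus raises the concentration by D/Vd = 836/225 ≈ 3.716 mg/L.
Steady-state peak Cmax,ss = C₀·R ≈ 3.716 × 1.1227 ≈ 4.172 mg/L.
One interval later, Cmin,ss = Cmax,ss·e^(−kτ) ≈ 4.172 × 0.1093 ≈ 0.456 mg/L.
Trough 0.5 mg/L vs MEC 2 mg/L: subtherapeutic.

0.5 mg/L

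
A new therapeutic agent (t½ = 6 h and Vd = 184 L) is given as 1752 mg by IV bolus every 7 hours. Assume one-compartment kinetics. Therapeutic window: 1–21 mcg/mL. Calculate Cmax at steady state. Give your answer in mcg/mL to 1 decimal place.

17.2 mcg/mL

k = ln2/t½ = ln2/6 ≈ 0.115525 h⁻¹; fraction remaining f = e^(−kτ) = e^(−0.115525×7) ≈ 0.4454.
Accumulation ratio R = 1/(1 − f) ≈ 1/0.5546 ≈ 1.8031.
Single-dose peak C₀ = D/Vd = 1752/184 ≈ 9.522 mcg/mL.
Cmax,ss = C₀/(1 − f) ≈ 9.522/0.5546 ≈ 17.169 mcg/mL.
Peak 17.2 mcg/mL vs MTC 21 mcg/mL: below toxic threshold.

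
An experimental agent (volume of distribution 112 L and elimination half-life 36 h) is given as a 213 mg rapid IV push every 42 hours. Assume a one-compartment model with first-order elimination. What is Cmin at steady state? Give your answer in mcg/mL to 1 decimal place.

1.5 mcg/mL

τ/t½ = 42/36 ≈ 1.1667, so fraction remaining f = (1/2)^(42/36) ≈ 0.4454.
Each bolus raises the concentration by D/Vd = 213/112 ≈ 1.902 mcg/mL.
Steady-state trough Cmin,ss = C₀·f/(1−f) ≈ 1.902 × 0.4454/0.5546 ≈ 1.527 mcg/mL.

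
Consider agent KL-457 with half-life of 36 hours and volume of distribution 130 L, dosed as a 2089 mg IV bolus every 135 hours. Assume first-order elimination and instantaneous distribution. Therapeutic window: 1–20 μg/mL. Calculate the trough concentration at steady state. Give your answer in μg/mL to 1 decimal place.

Over one 135-h interval, 135/36 ≈ 3.75 half-lives elapse, leaving f ≈ 0.0743 of each dose.
Each bolus raises the concentration by D/Vd = 2089/130 ≈ 16.069 μg/mL.
Steady-state trough Cmin,ss = C₀·f/(1−f) ≈ 16.069 × 0.0743/0.9257 ≈ 1.290 μg/mL.
Trough 1.3 μg/mL vs MEC 1 μg/mL: adequate.

1.3 μg/mL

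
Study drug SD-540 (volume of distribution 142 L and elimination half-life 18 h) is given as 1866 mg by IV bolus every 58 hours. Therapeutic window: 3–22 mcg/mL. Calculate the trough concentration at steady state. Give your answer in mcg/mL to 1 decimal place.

1.6 mcg/mL

Over one 58-h interval, 58/18 ≈ 3.2222 half-lives elapse, leaving f ≈ 0.1072 of each dose.
Single-dose peak C₀ = D/Vd = 1866/142 ≈ 13.141 mcg/mL.
Steady-state trough Cmin,ss = C₀·f/(1−f) ≈ 13.141 × 0.1072/0.8928 ≈ 1.578 mcg/mL.
Trough 1.6 mcg/mL vs MEC 3 mcg/mL: subtherapeutic.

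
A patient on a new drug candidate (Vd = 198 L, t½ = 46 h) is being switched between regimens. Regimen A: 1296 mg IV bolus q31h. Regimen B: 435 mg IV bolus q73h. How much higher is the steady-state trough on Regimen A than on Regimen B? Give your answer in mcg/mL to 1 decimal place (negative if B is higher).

9.9 mcg/mL

Regimen A: f = (1/2)^(31/46) ≈ 0.6268; Cmin,ss = (1296/198)·f/(1−f) ≈ 10.993 mcg/mL.
Regimen B: f = (1/2)^(73/46) ≈ 0.3329; Cmin,ss = (435/198)·f/(1−f) ≈ 1.096 mcg/mL.
Difference ≈ 10.993 − 1.096 ≈ 9.897 mcg/mL.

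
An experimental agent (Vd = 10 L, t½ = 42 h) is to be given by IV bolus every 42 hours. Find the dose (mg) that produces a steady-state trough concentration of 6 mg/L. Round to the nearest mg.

τ/t½ = 42/42 ≈ 1, so f = (1/2)^(42/42) ≈ 0.500000.
Cmin,ss = (D/Vd)·f/(1−f), so D = Cmin,ss·Vd·(1−f)/f.
D = 6 × 10 × (1−f)/f ≈ 6 × 10 × 1.00000 ≈ 60.00 mg.

60 mg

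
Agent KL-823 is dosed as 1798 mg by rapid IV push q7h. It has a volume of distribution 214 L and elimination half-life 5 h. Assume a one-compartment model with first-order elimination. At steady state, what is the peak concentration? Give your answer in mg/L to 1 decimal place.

13.5 mg/L

k = ln2/t½ = ln2/5 ≈ 0.138629 h⁻¹; fraction remaining f = e^(−kτ) = e^(−0.138629×7) ≈ 0.3789.
At steady state, accumulation factor R = 1/(1 − e^(−kτ)) ≈ 1.6100.
Each bolus raises the concentration by D/Vd = 1798/214 ≈ 8.402 mg/L.
Steady-state peak Cmax,ss = C₀·R ≈ 8.402 × 1.6100 ≈ 13.527 mg/L.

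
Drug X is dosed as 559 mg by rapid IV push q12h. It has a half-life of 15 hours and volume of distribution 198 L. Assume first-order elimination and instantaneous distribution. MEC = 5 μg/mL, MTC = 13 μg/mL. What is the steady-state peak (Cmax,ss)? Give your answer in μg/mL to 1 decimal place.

6.6 μg/mL

τ/t½ = 12/15 ≈ 0.8, so fraction remaining f = (1/2)^(12/15) ≈ 0.5743.
Accumulation ratio R = 1/(1 − f) ≈ 1/0.4257 ≈ 2.3491.
Each bolus raises the concentration by D/Vd = 559/198 ≈ 2.823 μg/mL.
Cmax,ss = C₀/(1 − f) ≈ 2.823/0.4257 ≈ 6.631 μg/mL.
Peak 6.6 μg/mL vs MTC 13 μg/mL: below toxic threshold.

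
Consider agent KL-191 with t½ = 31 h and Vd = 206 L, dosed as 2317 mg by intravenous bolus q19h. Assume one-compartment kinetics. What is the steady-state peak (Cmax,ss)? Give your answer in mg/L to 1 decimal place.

k = ln2/t½ = ln2/31 ≈ 0.022360 h⁻¹; fraction remaining f = e^(−kτ) = e^(−0.022360×19) ≈ 0.6539.
Accumulation ratio R = 1/(1 − f) ≈ 1/0.3461 ≈ 2.8893.
Single-dose peak C₀ = D/Vd = 2317/206 ≈ 11.248 mg/L.
Steady-state peak Cmax,ss = C₀·R ≈ 11.248 × 2.8893 ≈ 32.499 mg/L.

32.5 mg/L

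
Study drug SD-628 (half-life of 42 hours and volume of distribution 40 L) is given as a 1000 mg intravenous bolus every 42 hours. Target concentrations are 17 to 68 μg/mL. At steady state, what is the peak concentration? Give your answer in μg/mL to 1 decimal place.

50.0 μg/mL

The dosing interval is 1 half-life, so f = 2^(−1) = 0.5.
Accumulation ratio R = 1/(1 − f) = 1/0.5 = 2/1.
Single-dose peak C₀ = D/Vd = 1000/40 = 25 μg/mL.
Steady-state peak Cmax,ss = C₀·R = 25 × 2/1 ≈ 50.000 μg/mL.
Peak 50.0 μg/mL vs MTC 68 μg/mL: below toxic threshold.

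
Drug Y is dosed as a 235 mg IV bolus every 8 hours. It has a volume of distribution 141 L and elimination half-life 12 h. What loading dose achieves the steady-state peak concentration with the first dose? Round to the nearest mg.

635 mg

f = (1/2)^(8/12) ≈ 0.629961; accumulation ratio R = 1/(1−f) ≈ 2.70242.
Loading dose to hit Cmax,ss on first dose: D_load = D_maint·R ≈ 235 × 2.70242 ≈ 635.07 mg.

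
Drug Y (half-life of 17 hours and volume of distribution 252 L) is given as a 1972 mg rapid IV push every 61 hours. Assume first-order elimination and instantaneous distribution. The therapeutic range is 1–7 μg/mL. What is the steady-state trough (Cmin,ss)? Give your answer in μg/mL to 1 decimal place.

0.7 μg/mL

Over one 61-h interval, 61/17 ≈ 3.5882 half-lives elapse, leaving f ≈ 0.0831 of each dose.
Accumulation ratio R = 1/(1 − f) ≈ 1/0.9169 ≈ 1.0906.
Single-dose peak C₀ = D/Vd = 1972/252 ≈ 7.825 μg/mL.
Cmax,ss = C₀/(1 − f) ≈ 7.825/0.9169 ≈ 8.534 μg/mL.
One interval later, Cmin,ss = Cmax,ss·e^(−kτ) ≈ 8.534 × 0.0831 ≈ 0.709 μg/mL.
Trough 0.7 μg/mL vs MEC 1 μg/mL: subtherapeutic.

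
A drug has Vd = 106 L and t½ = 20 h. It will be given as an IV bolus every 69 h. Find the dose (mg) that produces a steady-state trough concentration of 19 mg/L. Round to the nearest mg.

19996 mg

τ/t½ = 69/20 ≈ 3.45, so f = (1/2)^(69/20) ≈ 0.091505.
Cmin,ss = (D/Vd)·f/(1−f), so D = Cmin,ss·Vd·(1−f)/f.
D = 19 × 106 × (1−f)/f ≈ 19 × 106 × 9.92836 ≈ 19995.72 mg.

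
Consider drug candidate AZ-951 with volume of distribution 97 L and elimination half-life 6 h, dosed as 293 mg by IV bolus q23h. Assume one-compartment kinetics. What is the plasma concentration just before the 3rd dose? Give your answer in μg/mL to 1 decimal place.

f = (1/2)^(τ/t½) = (1/2)^(23/6) ≈ 0.0702.
C₀ = D/Vd = 293/97 ≈ 3.021 μg/mL.
Before the 3rd dose, 2 doses have been given. Superposition: Cmin = C₀·(f + f²).
≈ 3.021 × (0.0702 + 0.0049) ≈ 3.021 × 0.0751 ≈ 0.227 μg/mL.

0.2 μg/mL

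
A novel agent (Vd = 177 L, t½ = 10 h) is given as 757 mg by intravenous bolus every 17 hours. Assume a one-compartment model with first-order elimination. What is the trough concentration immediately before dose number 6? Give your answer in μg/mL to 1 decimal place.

1.9 μg/mL

f = (1/2)^(τ/t½) = (1/2)^(17/10) ≈ 0.3078.
C₀ = D/Vd = 757/177 ≈ 4.277 μg/mL.
Before the 6th dose, 5 doses have been given. Superposition: Cmin = C₀·(f + f² + … + f^5).
≈ 4.277 × (0.3078 + 0.0947 + 0.0292 + 0.0090 + 0.0028) ≈ 4.277 × 0.4435 ≈ 1.897 μg/mL.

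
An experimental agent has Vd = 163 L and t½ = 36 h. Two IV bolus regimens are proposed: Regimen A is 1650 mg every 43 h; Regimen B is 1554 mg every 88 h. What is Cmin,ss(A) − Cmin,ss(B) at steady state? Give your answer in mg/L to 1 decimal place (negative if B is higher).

5.7 mg/L

Regimen A: f = (1/2)^(43/36) ≈ 0.4370; Cmin,ss = (1650/163)·f/(1−f) ≈ 7.857 mg/L.
Regimen B: f = (1/2)^(88/36) ≈ 0.1837; Cmin,ss = (1554/163)·f/(1−f) ≈ 2.145 mg/L.
Difference ≈ 7.857 − 2.145 ≈ 5.712 mg/L.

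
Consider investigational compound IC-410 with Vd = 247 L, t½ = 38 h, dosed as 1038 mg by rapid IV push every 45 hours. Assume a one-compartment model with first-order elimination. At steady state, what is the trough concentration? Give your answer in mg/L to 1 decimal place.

3.3 mg/L

k = ln2/t½ = ln2/38 ≈ 0.018241 h⁻¹; fraction remaining f = e^(−kτ) = e^(−0.018241×45) ≈ 0.4401.
Accumulation ratio R = 1/(1 − f) ≈ 1/0.5599 ≈ 1.7860.
Single-dose peak C₀ = D/Vd = 1038/247 ≈ 4.202 mg/L.
Cmax,ss = C₀/(1 − f) ≈ 4.202/0.5599 ≈ 7.505 mg/L.
One interval later, Cmin,ss = Cmax,ss·e^(−kτ) ≈ 7.505 × 0.4401 ≈ 3.303 mg/L.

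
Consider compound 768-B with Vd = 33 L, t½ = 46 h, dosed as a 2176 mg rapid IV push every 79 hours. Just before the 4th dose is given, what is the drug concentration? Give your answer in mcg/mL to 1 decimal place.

28.0 mcg/mL

f = (1/2)^(τ/t½) = (1/2)^(79/46) ≈ 0.3041.
C₀ = D/Vd = 2176/33 ≈ 65.939 mcg/mL.
Before the 4th dose, 3 doses have been given. Superposition: Cmin = C₀·(f + f² + … + f^3).
≈ 65.939 × (0.3041 + 0.0925 + 0.0281) ≈ 65.939 × 0.4247 ≈ 28.004 mcg/mL.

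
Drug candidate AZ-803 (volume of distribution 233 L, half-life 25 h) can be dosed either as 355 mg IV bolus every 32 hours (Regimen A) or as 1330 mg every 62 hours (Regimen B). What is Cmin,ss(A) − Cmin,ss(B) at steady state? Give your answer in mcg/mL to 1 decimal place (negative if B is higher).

-0.2 mcg/mL

Regimen A: f = (1/2)^(32/25) ≈ 0.4118; Cmin,ss = (355/233)·f/(1−f) ≈ 1.067 mcg/mL.
Regimen B: f = (1/2)^(62/25) ≈ 0.1792; Cmin,ss = (1330/233)·f/(1−f) ≈ 1.246 mcg/mL.
Difference ≈ 1.067 − 1.246 ≈ -0.179 mcg/mL.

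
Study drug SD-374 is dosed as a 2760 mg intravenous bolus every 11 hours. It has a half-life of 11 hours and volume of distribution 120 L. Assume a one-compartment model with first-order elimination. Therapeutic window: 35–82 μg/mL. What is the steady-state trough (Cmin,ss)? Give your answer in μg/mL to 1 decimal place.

The dosing interval is 1 half-life, so f = 2^(−1) = 0.5.
At steady state, R = 1/(1 − 0.5) = 2/1.
Single-dose peak C₀ = D/Vd = 2760/120 = 23 μg/mL.
Steady-state peak Cmax,ss = C₀·R = 23 × 2/1 ≈ 46.000 μg/mL.
Steady-state trough Cmin,ss = Cmax,ss·f ≈ 46.000 × 0.5 ≈ 23.000 μg/mL.
Trough 23.0 μg/mL vs MEC 35 μg/mL: subtherapeutic.

23.0 μg/mL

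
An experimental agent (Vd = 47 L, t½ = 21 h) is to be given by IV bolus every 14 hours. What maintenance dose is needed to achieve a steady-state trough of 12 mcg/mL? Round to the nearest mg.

331 mg

τ/t½ = 14/21 ≈ 0.66667, so f = (1/2)^(14/21) ≈ 0.629961.
Cmin,ss = (D/Vd)·f/(1−f), so D = Cmin,ss·Vd·(1−f)/f.
D = 12 × 47 × (1−f)/f ≈ 12 × 47 × 0.58740 ≈ 331.29 mg.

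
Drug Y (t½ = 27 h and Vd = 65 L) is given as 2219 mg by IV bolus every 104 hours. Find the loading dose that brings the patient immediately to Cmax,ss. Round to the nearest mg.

f = (1/2)^(104/27) ≈ 0.069259; accumulation ratio R = 1/(1−f) ≈ 1.07441.
Loading dose to hit Cmax,ss on first dose: D_load = D_maint·R ≈ 2219 × 1.07441 ≈ 2384.12 mg.

2384 mg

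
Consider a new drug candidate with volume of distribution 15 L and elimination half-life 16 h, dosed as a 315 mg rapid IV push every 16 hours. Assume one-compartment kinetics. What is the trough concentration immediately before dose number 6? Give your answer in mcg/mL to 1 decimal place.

20.3 mcg/mL

f = (1/2)^(τ/t½) = (1/2)^(16/16) ≈ 0.5000.
C₀ = D/Vd = 315/15 ≈ 21.000 mcg/mL.
Before the 6th dose, 5 doses have been given. Superposition: Cmin = C₀·(f + f² + … + f^5).
≈ 21.000 × (0.5000 + 0.2500 + 0.1250 + 0.0625 + 0.0313) ≈ 21.000 × 0.9688 ≈ 20.345 mcg/mL.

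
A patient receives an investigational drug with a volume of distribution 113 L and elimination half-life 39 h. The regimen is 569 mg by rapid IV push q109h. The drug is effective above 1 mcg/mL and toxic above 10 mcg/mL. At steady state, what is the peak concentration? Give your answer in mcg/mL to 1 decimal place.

τ/t½ = 109/39 ≈ 2.7949, so fraction remaining f = (1/2)^(109/39) ≈ 0.1441.
At steady state, accumulation factor R = 1/(1 − e^(−kτ)) ≈ 1.1684.
Single-dose peak C₀ = D/Vd = 569/113 ≈ 5.035 mcg/mL.
Steady-state peak Cmax,ss = C₀·R ≈ 5.035 × 1.1684 ≈ 5.883 mcg/mL.
Peak 5.9 mcg/mL vs MTC 10 mcg/mL: below toxic threshold.

5.9 mcg/mL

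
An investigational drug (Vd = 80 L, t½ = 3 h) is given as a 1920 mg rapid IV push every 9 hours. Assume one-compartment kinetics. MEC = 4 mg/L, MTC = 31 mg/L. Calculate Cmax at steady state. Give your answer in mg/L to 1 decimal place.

The dosing interval is 3 half-lives, so f = 2^(−3) = 0.125.
Accumulation ratio R = 1/(1 − f) = 1/0.875 = 8/7.
Single-dose peak C₀ = D/Vd = 1920/80 = 24 mg/L.
Steady-state peak Cmax,ss = C₀·R = 24 × 8/7 ≈ 27.429 mg/L.
Peak 27.4 mg/L vs MTC 31 mg/L: below toxic threshold.

27.4 mg/L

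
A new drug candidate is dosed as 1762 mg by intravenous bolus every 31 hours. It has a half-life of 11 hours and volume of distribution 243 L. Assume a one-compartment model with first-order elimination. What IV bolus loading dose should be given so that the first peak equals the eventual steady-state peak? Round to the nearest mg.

f = (1/2)^(31/11) ≈ 0.141789; accumulation ratio R = 1/(1−f) ≈ 1.16521.
Loading dose to hit Cmax,ss on first dose: D_load = D_maint·R ≈ 1762 × 1.16521 ≈ 2053.10 mg.

2053 mg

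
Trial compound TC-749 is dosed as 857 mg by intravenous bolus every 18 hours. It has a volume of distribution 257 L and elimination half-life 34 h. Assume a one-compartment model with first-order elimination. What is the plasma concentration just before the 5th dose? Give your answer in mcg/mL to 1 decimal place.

f = (1/2)^(τ/t½) = (1/2)^(18/34) ≈ 0.6928.
C₀ = D/Vd = 857/257 ≈ 3.335 mcg/mL.
Before the 5th dose, 4 doses have been given. Superposition: Cmin = C₀·(f + f² + … + f^4).
≈ 3.335 × (0.6928 + 0.4800 + 0.3325 + 0.2304) ≈ 3.335 × 1.7357 ≈ 5.789 mcg/mL.

5.8 mcg/mL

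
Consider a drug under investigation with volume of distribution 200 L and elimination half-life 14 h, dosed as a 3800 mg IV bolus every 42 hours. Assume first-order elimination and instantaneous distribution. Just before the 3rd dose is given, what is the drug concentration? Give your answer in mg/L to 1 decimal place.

2.7 mg/L

f = (1/2)^(τ/t½) = (1/2)^(42/14) ≈ 0.1250.
C₀ = D/Vd = 3800/200 ≈ 19.000 mg/L.
Before the 3rd dose, 2 doses have been given. Superposition: Cmin = C₀·(f + f²).
≈ 19.000 × (0.1250 + 0.0156) ≈ 19.000 × 0.1406 ≈ 2.671 mg/L.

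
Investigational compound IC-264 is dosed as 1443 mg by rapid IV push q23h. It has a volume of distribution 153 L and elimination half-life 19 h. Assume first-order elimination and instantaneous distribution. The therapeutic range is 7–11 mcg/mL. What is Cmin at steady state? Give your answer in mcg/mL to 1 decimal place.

7.2 mcg/mL

k = ln2/t½ = ln2/19 ≈ 0.036481 h⁻¹; fraction remaining f = e^(−kτ) = e^(−0.036481×23) ≈ 0.4321.
At steady state, accumulation factor R = 1/(1 − e^(−kτ)) ≈ 1.7609.
Each bolus raises the concentration by D/Vd = 1443/153 ≈ 9.431 mcg/mL.
Steady-state peak Cmax,ss = C₀·R ≈ 9.431 × 1.7609 ≈ 16.607 mcg/mL.
One interval later, Cmin,ss = Cmax,ss·e^(−kτ) ≈ 16.607 × 0.4321 ≈ 7.176 mcg/mL.
Trough 7.2 mcg/mL vs MEC 7 mcg/mL: adequate.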